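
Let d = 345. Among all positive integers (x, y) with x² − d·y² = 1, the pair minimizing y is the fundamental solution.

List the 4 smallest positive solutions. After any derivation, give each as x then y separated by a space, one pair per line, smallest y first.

d=345: √d = [18; 1,1,2,1,6,1,2,1,1,36] (ℓ=10, even), read p_9/q_9
i=0: a=18 ⇒ p=18, q=1
i=1: a=1 ⇒ p=19, q=1
…
i=6: a=1 ⇒ p=1003, q=54
…
i=8: a=1 ⇒ p=3882, q=209
i=9: a=1 ⇒ p=6761, q=364
(x₁, y₁) = (6761, 364);  6761² − 345·364² = 1 ✓
k=2:  x_2 = 6761·6761+345·364·364 = 91422241,  y_2 = 6761·364+364·6761 = 4922008
k=3:  x_3 = 6761·91422241+345·364·4922008 = 1236211536041,  y_3 = 6761·4922008+364·91422241 = 66555391812
k=4:  x_4 = 6761·1236211536041+345·364·66555391812 = 16716052298924161,  y_4 = 6761·66555391812+364·1236211536041 = 899962003159856

6761 364
91422241 4922008
1236211536041 66555391812
16716052298924161 899962003159856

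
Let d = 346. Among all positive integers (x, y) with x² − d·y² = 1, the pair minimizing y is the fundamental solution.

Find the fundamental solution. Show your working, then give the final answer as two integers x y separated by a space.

17299 930

[18; 1,1,1,1,36] for √346; ℓ=5 ⇒ convergent index 9
a_0=18:  p_0=18·1+0=18,  q_0=18·0+1=1
a_1=1:  p_1=1·18+1=19,  q_1=1·1+0=1
a_2=1:  p_2=1·19+18=37,  q_2=1·1+1=2
a_3=1:  p_3=1·37+19=56,  q_3=1·2+1=3
a_4=1:  p_4=1·56+37=93,  q_4=1·3+2=5
…
a_6=1:  p_6=1·3404+93=3497,  q_6=1·183+5=188
a_7=1:  p_7=1·3497+3404=6901,  q_7=1·188+183=371
a_8=1:  p_8=1·6901+3497=10398,  q_8=1·371+188=559
a_9=1:  p_9=1·10398+6901=17299,  q_9=1·559+371=930
(x₁, y₁) = (17299, 930);  17299² − 346·930² = 1 ✓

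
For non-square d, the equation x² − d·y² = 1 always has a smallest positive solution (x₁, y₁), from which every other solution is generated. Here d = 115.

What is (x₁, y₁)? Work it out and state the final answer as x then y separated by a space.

1126 105

√115 → a₀=10, period (1,2,1,1,1,1,1,2,1,20); ℓ=10 even so k=9
step 0: (10, 1)  from 10·(1,0) + (0,1)
…
step 3: (43, 4)  from 1·(32,3) + (11,1)
…
step 6: (193, 18)  from 1·(118,11) + (75,7)
step 7: (311, 29)  from 1·(193,18) + (118,11)
step 8: (815, 76)  from 2·(311,29) + (193,18)
step 9: (1126, 105)  from 1·(815,76) + (311,29)
fundamental: x₁=1126, y₁=105  (since 1267876 − 115·11025 = 1)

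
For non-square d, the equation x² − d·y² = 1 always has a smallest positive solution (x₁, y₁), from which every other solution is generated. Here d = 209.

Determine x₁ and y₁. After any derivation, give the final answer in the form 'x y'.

√209 → a₀=14, period (2,5,3,2,3,5,2,28); ℓ=8 even so k=7
i=0: a=14 ⇒ p=14, q=1
i=1: a=2 ⇒ p=29, q=2
i=2: a=5 ⇒ p=159, q=11
…
i=4: a=2 ⇒ p=1171, q=81
i=5: a=3 ⇒ p=4019, q=278
i=6: a=5 ⇒ p=21266, q=1471
i=7: a=2 ⇒ p=46551, q=3220
(x₁, y₁) = (46551, 3220);  46551² − 209·3220² = 1 ✓

46551 3220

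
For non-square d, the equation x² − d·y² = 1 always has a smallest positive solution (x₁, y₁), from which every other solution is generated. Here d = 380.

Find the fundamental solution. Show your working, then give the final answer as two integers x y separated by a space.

d=380: √d = [19; 2,38] (ℓ=2, even), read p_1/q_1
i=0: a=19 ⇒ p=19, q=1
i=1: a=2 ⇒ p=39, q=2
→ (39, 2).  Check: 39²=1521, 380·2²=1520, difference 1.

39 2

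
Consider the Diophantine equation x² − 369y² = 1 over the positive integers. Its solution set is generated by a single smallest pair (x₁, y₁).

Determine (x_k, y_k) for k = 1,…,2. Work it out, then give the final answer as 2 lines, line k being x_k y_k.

√369 = [19; 4,1,3,2,7,4,7,2,3,1,4,38, …], period ℓ=12 (even) → k=11
k=0  a_k=19  p_k/q_k = 19/1
…
k=4  a_k=2  p_k/q_k = 826/43
…
k=6  a_k=4  p_k/q_k = 25414/1323
…
k=8  a_k=2  p_k/q_k = 393504/20485
k=9  a_k=3  p_k/q_k = 1364557/71036
k=10  a_k=1  p_k/q_k = 1758061/91521
k=11  a_k=4  p_k/q_k = 8396801/437120
fundamental: x₁=8396801, y₁=437120  (since 70506267033601 − 369·191073894400 = 1)
n=2: (8396801,437120)∘(8396801,437120) = (8396801·8396801+369·437120·437120, 8396801·437120+437120·8396801) = (141012534067201,7340819306240)

8396801 437120
141012534067201 7340819306240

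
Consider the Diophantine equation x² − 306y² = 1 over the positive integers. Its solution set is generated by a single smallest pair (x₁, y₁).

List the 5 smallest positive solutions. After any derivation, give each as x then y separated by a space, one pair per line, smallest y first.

35 2
2449 140
171395 9798
11995201 685720
839492675 47990602

√306 → a₀=17, period (2,34); ℓ=2 even so k=1
i=0: a=17 ⇒ p=17, q=1
i=1: a=2 ⇒ p=35, q=2
fundamental: x₁=35, y₁=2  (since 1225 − 306·4 = 1)
k=2:  x_2 = 35·35+306·2·2 = 2449,  y_2 = 35·2+2·35 = 140
k=3:  x_3 = 35·2449+306·2·140 = 171395,  y_3 = 35·140+2·2449 = 9798
k=4:  x_4 = 35·171395+306·2·9798 = 11995201,  y_4 = 35·9798+2·171395 = 685720
k=5:  x_5 = 35·11995201+306·2·685720 = 839492675,  y_5 = 35·685720+2·11995201 = 47990602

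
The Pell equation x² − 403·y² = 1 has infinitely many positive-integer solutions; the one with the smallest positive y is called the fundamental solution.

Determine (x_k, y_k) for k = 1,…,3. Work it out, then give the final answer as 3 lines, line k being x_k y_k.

√403 → a₀=20, period (13,2,1,3,1,3,1,2,13,40); ℓ=10 even so k=9
i=0: a=20 ⇒ p=20, q=1
i=1: a=13 ⇒ p=261, q=13
…
i=5: a=1 ⇒ p=3754, q=187
i=6: a=3 ⇒ p=14213, q=708
i=7: a=1 ⇒ p=17967, q=895
i=8: a=2 ⇒ p=50147, q=2498
i=9: a=13 ⇒ p=669878, q=33369
fundamental: x₁=669878, y₁=33369  (since 448736534884 − 403·1113490161 = 1)
(x_2, y_2) = (669878·669878 + 403·33369·33369, 669878·33369 + 33369·669878) = (897473069767, 44706317964)
(x_3, y_3) = (669878·897473069767 + 403·33369·44706317964, 669878·44706317964 + 33369·897473069767) = (1202394930058086974, 59895557730143415)

669878 33369
897473069767 44706317964
1202394930058086974 59895557730143415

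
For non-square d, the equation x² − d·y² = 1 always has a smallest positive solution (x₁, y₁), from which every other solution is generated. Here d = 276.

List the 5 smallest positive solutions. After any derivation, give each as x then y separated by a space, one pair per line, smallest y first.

√276 → a₀=16, period (1,1,1,1,2,2,2,1,1,1,1,32); ℓ=12 even so k=11
k=0  a_k=16  p_k/q_k = 16/1
k=1  a_k=1  p_k/q_k = 17/1
…
k=5  a_k=2  p_k/q_k = 216/13
…
k=7  a_k=2  p_k/q_k = 1246/75
…
k=9  a_k=1  p_k/q_k = 3007/181
k=10  a_k=1  p_k/q_k = 4768/287
k=11  a_k=1  p_k/q_k = 7775/468
fundamental: x₁=7775, y₁=468  (since 60450625 − 276·219024 = 1)
k=2:  x_2 = 7775·7775+276·468·468 = 120901249,  y_2 = 7775·468+468·7775 = 7277400
k=3:  x_3 = 7775·120901249+276·468·7277400 = 1880014414175,  y_3 = 7775·7277400+468·120901249 = 113163569532
k=4:  x_4 = 7775·1880014414175+276·468·113163569532 = 29234224019520001,  y_4 = 7775·113163569532+468·1880014414175 = 1759693498945200
k=5:  x_5 = 7775·29234224019520001+276·468·1759693498945200 = 454592181623521601375,  y_5 = 7775·1759693498945200+468·29234224019520001 = 27363233795434290468

7775 468
120901249 7277400
1880014414175 113163569532
29234224019520001 1759693498945200
454592181623521601375 27363233795434290468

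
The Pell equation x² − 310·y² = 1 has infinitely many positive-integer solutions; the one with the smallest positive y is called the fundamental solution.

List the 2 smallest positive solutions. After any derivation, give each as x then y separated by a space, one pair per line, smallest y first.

848719 48204
1440647881921 81823301352

√310 = [17; 1,1,1,1,5,…,1,1,34, …], period ℓ=16 (even) → k=15
i=0: a=17 ⇒ p=17, q=1
i=1: a=1 ⇒ p=18, q=1
i=2: a=1 ⇒ p=35, q=2
…
i=4: a=1 ⇒ p=88, q=5
…
i=6: a=3 ⇒ p=1567, q=89
…
i=9: a=1 ⇒ p=7747, q=440
i=10: a=3 ⇒ p=28928, q=1643
…
i=13: a=1 ⇒ p=333702, q=18953
i=14: a=1 ⇒ p=515017, q=29251
i=15: a=1 ⇒ p=848719, q=48204
(x₁, y₁) = (848719, 48204);  848719² − 310·48204² = 1 ✓
n=2: (848719,48204)∘(848719,48204) = (848719·848719+310·48204·48204, 848719·48204+48204·848719) = (1440647881921,81823301352)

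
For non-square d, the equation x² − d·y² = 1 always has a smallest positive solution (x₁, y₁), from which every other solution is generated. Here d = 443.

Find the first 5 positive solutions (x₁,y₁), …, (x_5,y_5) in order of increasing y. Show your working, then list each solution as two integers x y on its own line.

d=443: √d = [21; 21,42] (ℓ=2, even), read p_1/q_1
i=0: a=21 ⇒ p=21, q=1
i=1: a=21 ⇒ p=442, q=21
→ (442, 21).  Check: 442²=195364, 443·21²=195363, difference 1.
(442+21√443)^2 = 390727 + 18564√443
(442+21√443)^3 = 345402226 + 16410555√443
(442+21√443)^4 = 305335177057 + 14506912056√443
(442+21√443)^5 = 269915951116162 + 12824093846949√443

442 21
390727 18564
345402226 16410555
305335177057 14506912056
269915951116162 12824093846949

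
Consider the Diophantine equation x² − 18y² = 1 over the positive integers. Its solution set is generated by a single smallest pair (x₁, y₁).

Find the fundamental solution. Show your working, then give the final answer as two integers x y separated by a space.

[4; 4,8] for √18; ℓ=2 ⇒ convergent index 1
a_0=4:  p_0=4·1+0=4,  q_0=4·0+1=1
a_1=4:  p_1=4·4+1=17,  q_1=4·1+0=4
→ (17, 4).  Check: 17²=289, 18·4²=288, difference 1.

17 4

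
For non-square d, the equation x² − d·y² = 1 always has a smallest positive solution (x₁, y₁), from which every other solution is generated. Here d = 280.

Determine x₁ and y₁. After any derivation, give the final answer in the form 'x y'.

[16; 1,2,1,2,1,32] for √280; ℓ=6 ⇒ convergent index 5
a_0=16:  p_0=16·1+0=16,  q_0=16·0+1=1
…
a_2=2:  p_2=2·17+16=50,  q_2=2·1+1=3
a_3=1:  p_3=1·50+17=67,  q_3=1·3+1=4
a_4=2:  p_4=2·67+50=184,  q_4=2·4+3=11
a_5=1:  p_5=1·184+67=251,  q_5=1·11+4=15
(x₁, y₁) = (251, 15);  251² − 280·15² = 1 ✓

251 15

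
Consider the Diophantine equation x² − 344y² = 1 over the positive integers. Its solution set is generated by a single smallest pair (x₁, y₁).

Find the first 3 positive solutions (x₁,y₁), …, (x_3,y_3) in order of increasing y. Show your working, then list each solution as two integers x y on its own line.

10405 561
216528049 11674410
4505948689285 242944471539

√344 = [18; 1,1,4,1,3,1,4,1,1,36, …], period ℓ=10 (even) → k=9
a_0=18:  p_0=18·1+0=18,  q_0=18·0+1=1
…
a_2=1:  p_2=1·19+18=37,  q_2=1·1+1=2
a_3=4:  p_3=4·37+19=167,  q_3=4·2+1=9
a_4=1:  p_4=1·167+37=204,  q_4=1·9+2=11
…
a_6=1:  p_6=1·779+204=983,  q_6=1·42+11=53
…
a_8=1:  p_8=1·4711+983=5694,  q_8=1·254+53=307
a_9=1:  p_9=1·5694+4711=10405,  q_9=1·307+254=561
(x₁, y₁) = (10405, 561);  10405² − 344·561² = 1 ✓
n=2: (10405,561)∘(10405,561) = (10405·10405+344·561·561, 10405·561+561·10405) = (216528049,11674410)
n=3: (216528049,11674410)∘(10405,561) = (10405·216528049+344·561·11674410, 10405·11674410+561·216528049) = (4505948689285,242944471539)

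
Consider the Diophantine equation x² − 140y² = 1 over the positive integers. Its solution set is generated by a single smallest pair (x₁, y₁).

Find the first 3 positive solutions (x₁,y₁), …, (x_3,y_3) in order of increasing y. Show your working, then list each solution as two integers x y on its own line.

√140 = [11; 1,4,1,22, …], period ℓ=4 (even) → k=3
a_0=11:  p_0=11·1+0=11,  q_0=11·0+1=1
a_1=1:  p_1=1·11+1=12,  q_1=1·1+0=1
a_2=4:  p_2=4·12+11=59,  q_2=4·1+1=5
a_3=1:  p_3=1·59+12=71,  q_3=1·5+1=6
fundamental: x₁=71, y₁=6  (since 5041 − 140·36 = 1)
k=2:  x_2 = 71·71+140·6·6 = 10081,  y_2 = 71·6+6·71 = 852
k=3:  x_3 = 71·10081+140·6·852 = 1431431,  y_3 = 71·852+6·10081 = 120978

71 6
10081 852
1431431 120978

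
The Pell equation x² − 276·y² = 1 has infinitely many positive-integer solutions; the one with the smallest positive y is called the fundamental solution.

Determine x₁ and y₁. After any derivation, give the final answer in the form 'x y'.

d=276: √d = [16; 1,1,1,1,2,2,2,1,1,1,1,32] (ℓ=12, even), read p_11/q_11
step 0: (16, 1)  from 16·(1,0) + (0,1)
step 1: (17, 1)  from 1·(16,1) + (1,0)
…
step 4: (83, 5)  from 1·(50,3) + (33,2)
…
step 6: (515, 31)  from 2·(216,13) + (83,5)
…
step 10: (4768, 287)  from 1·(3007,181) + (1761,106)
step 11: (7775, 468)  from 1·(4768,287) + (3007,181)
fundamental: x₁=7775, y₁=468  (since 60450625 − 276·219024 = 1)

7775 468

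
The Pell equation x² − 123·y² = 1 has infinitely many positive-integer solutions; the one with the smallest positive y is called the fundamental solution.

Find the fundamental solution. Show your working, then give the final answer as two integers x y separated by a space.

122 11

√123 = [11; 11,22, …], period ℓ=2 (even) → k=1
a_0=11:  p_0=11·1+0=11,  q_0=11·0+1=1
a_1=11:  p_1=11·11+1=122,  q_1=11·1+0=11
fundamental: x₁=122, y₁=11  (since 14884 − 123·121 = 1)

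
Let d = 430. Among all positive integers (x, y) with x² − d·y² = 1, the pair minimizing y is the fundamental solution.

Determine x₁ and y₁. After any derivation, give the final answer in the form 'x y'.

[20; 1,2,1,3,1,…,2,1,40] for √430; ℓ=14 ⇒ convergent index 13
step 0: (20, 1)  from 20·(1,0) + (0,1)
…
step 5: (394, 19)  from 1·(311,15) + (83,4)
step 6: (2675, 129)  from 6·(394,19) + (311,15)
…
step 8: (133439, 6435)  from 6·(21794,1051) + (2675,129)
step 9: (155233, 7486)  from 1·(133439,6435) + (21794,1051)
…
step 12: (2107880, 101651)  from 2·(754371,36379) + (599138,28893)
step 13: (2862251, 138030)  from 1·(2107880,101651) + (754371,36379)
fundamental: x₁=2862251, y₁=138030  (since 8192480787001 − 430·19052280900 = 1)

2862251 138030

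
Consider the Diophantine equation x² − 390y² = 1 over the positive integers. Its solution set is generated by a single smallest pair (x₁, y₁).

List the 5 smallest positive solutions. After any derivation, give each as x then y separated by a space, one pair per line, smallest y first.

79 4
12481 632
1971919 99852
311550721 15775984
49223041999 2492505620

√390 = [19; 1,2,1,38, …], period ℓ=4 (even) → k=3
i=0: a=19 ⇒ p=19, q=1
…
i=2: a=2 ⇒ p=59, q=3
i=3: a=1 ⇒ p=79, q=4
→ (79, 4).  Check: 79²=6241, 390·4²=6240, difference 1.
(79+4√390)^2 = 12481 + 632√390
(79+4√390)^3 = 1971919 + 99852√390
(79+4√390)^4 = 311550721 + 15775984√390
(79+4√390)^5 = 49223041999 + 2492505620√390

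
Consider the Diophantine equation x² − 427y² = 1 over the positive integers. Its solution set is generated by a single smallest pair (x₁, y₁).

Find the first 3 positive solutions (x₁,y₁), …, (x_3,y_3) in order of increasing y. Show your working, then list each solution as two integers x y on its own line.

62 3
7687 372
953126 46125

d=427: √d = [20; 1,1,1,40] (ℓ=4, even), read p_3/q_3
i=0: a=20 ⇒ p=20, q=1
i=1: a=1 ⇒ p=21, q=1
i=2: a=1 ⇒ p=41, q=2
i=3: a=1 ⇒ p=62, q=3
fundamental: x₁=62, y₁=3  (since 3844 − 427·9 = 1)
n=2: (62,3)∘(62,3) = (62·62+427·3·3, 62·3+3·62) = (7687,372)
n=3: (7687,372)∘(62,3) = (62·7687+427·3·372, 62·372+3·7687) = (953126,46125)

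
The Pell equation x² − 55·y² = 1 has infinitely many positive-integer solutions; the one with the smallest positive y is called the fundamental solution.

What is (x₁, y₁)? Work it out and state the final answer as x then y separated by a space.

[7; 2,2,2,14] for √55; ℓ=4 ⇒ convergent index 3
i=0: a=7 ⇒ p=7, q=1
i=1: a=2 ⇒ p=15, q=2
i=2: a=2 ⇒ p=37, q=5
i=3: a=2 ⇒ p=89, q=12
(x₁, y₁) = (89, 12);  89² − 55·12² = 1 ✓

89 12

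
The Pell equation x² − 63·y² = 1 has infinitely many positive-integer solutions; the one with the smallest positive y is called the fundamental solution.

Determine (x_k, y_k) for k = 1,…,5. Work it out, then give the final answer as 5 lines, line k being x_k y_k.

√63 = [7; 1,14, …], period ℓ=2 (even) → k=1
a_0=7:  p_0=7·1+0=7,  q_0=7·0+1=1
a_1=1:  p_1=1·7+1=8,  q_1=1·1+0=1
(x₁, y₁) = (8, 1);  8² − 63·1² = 1 ✓
(x_2, y_2) = (8·8 + 63·1·1, 8·1 + 1·8) = (127, 16)
(x_3, y_3) = (8·127 + 63·1·16, 8·16 + 1·127) = (2024, 255)
(x_4, y_4) = (8·2024 + 63·1·255, 8·255 + 1·2024) = (32257, 4064)
(x_5, y_5) = (8·32257 + 63·1·4064, 8·4064 + 1·32257) = (514088, 64769)

8 1
127 16
2024 255
32257 4064
514088 64769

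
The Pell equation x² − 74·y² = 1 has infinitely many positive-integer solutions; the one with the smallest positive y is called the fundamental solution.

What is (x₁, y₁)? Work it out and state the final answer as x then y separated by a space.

3699 430

√74 = [8; 1,1,1,1,16, …], period ℓ=5 (odd) → k=9
k=0  a_k=8  p_k/q_k = 8/1
k=1  a_k=1  p_k/q_k = 9/1
…
k=4  a_k=1  p_k/q_k = 43/5
k=5  a_k=16  p_k/q_k = 714/83
k=6  a_k=1  p_k/q_k = 757/88
…
k=8  a_k=1  p_k/q_k = 2228/259
k=9  a_k=1  p_k/q_k = 3699/430
fundamental: x₁=3699, y₁=430  (since 13682601 − 74·184900 = 1)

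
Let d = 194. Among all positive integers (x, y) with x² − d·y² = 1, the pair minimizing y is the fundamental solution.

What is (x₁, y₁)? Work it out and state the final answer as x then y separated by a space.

195 14

√194 = [13; 1,12,1,26, …], period ℓ=4 (even) → k=3
a_0=13:  p_0=13·1+0=13,  q_0=13·0+1=1
a_1=1:  p_1=1·13+1=14,  q_1=1·1+0=1
a_2=12:  p_2=12·14+13=181,  q_2=12·1+1=13
a_3=1:  p_3=1·181+14=195,  q_3=1·13+1=14
fundamental: x₁=195, y₁=14  (since 38025 − 194·196 = 1)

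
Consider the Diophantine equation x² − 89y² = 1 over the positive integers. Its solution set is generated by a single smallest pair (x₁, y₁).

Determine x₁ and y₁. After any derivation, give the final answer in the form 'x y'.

500001 53000

d=89: √d = [9; 2,3,3,2,18] (ℓ=5, odd), read p_9/q_9
k=0  a_k=9  p_k/q_k = 9/1
k=1  a_k=2  p_k/q_k = 19/2
k=2  a_k=3  p_k/q_k = 66/7
…
k=8  a_k=3  p_k/q_k = 216991/23001
k=9  a_k=2  p_k/q_k = 500001/53000
(x₁, y₁) = (500001, 53000);  500001² − 89·53000² = 1 ✓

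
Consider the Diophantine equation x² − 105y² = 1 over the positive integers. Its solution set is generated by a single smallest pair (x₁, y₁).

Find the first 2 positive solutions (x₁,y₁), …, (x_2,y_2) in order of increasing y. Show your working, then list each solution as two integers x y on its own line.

41 4
3361 328

[10; 4,20] for √105; ℓ=2 ⇒ convergent index 1
step 0: (10, 1)  from 10·(1,0) + (0,1)
step 1: (41, 4)  from 4·(10,1) + (1,0)
fundamental: x₁=41, y₁=4  (since 1681 − 105·16 = 1)
(x_2, y_2) = (41·41 + 105·4·4, 41·4 + 4·41) = (3361, 328)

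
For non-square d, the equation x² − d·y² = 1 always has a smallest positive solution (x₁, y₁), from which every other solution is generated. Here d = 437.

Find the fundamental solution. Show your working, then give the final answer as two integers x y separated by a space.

4599 220

√437 → a₀=20, period (1,9,2,9,1,40); ℓ=6 even so k=5
i=0: a=20 ⇒ p=20, q=1
i=1: a=1 ⇒ p=21, q=1
i=2: a=9 ⇒ p=209, q=10
i=3: a=2 ⇒ p=439, q=21
i=4: a=9 ⇒ p=4160, q=199
i=5: a=1 ⇒ p=4599, q=220
fundamental: x₁=4599, y₁=220  (since 21150801 − 437·48400 = 1)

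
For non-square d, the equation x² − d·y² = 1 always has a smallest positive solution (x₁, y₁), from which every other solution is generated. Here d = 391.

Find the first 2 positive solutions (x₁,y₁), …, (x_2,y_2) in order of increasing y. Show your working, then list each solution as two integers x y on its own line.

7338680 371133
107712448284799 5447252648880

√391 → a₀=19, period (1,3,2,2,1,…,3,1,38); ℓ=16 even so k=15
k=0  a_k=19  p_k/q_k = 19/1
k=1  a_k=1  p_k/q_k = 20/1
…
k=9  a_k=2  p_k/q_k = 107747/5449
…
k=11  a_k=1  p_k/q_k = 268013/13554
…
k=14  a_k=3  p_k/q_k = 5678083/287153
k=15  a_k=1  p_k/q_k = 7338680/371133
→ (7338680, 371133).  Check: 7338680²=53856224142400, 391·371133²=53856224142399, difference 1.
(x_2, y_2) = (7338680·7338680 + 391·371133·371133, 7338680·371133 + 371133·7338680) = (107712448284799, 5447252648880)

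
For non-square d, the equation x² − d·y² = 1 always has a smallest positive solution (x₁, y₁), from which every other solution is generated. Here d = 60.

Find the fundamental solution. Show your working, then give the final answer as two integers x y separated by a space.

√60 = [7; 1,2,1,14, …], period ℓ=4 (even) → k=3
i=0: a=7 ⇒ p=7, q=1
…
i=2: a=2 ⇒ p=23, q=3
i=3: a=1 ⇒ p=31, q=4
fundamental: x₁=31, y₁=4  (since 961 − 60·16 = 1)

31 4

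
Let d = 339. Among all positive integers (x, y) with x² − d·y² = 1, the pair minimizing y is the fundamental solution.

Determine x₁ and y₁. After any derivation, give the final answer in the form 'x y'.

97970 5321

d=339: √d = [18; 2,2,2,1,17,1,2,2,2,36] (ℓ=10, even), read p_9/q_9
i=0: a=18 ⇒ p=18, q=1
i=1: a=2 ⇒ p=37, q=2
i=2: a=2 ⇒ p=92, q=5
i=3: a=2 ⇒ p=221, q=12
…
i=6: a=1 ⇒ p=5855, q=318
…
i=8: a=2 ⇒ p=40359, q=2192
i=9: a=2 ⇒ p=97970, q=5321
→ (97970, 5321).  Check: 97970²=9598120900, 339·5321²=9598120899, difference 1.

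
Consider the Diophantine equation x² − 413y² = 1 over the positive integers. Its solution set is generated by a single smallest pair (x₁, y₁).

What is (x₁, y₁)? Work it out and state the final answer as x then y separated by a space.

113399 5580

√413 → a₀=20, period (3,9,1,4,1,9,3,40); ℓ=8 even so k=7
k=0  a_k=20  p_k/q_k = 20/1
k=1  a_k=3  p_k/q_k = 61/3
k=2  a_k=9  p_k/q_k = 569/28
k=3  a_k=1  p_k/q_k = 630/31
k=4  a_k=4  p_k/q_k = 3089/152
k=5  a_k=1  p_k/q_k = 3719/183
k=6  a_k=9  p_k/q_k = 36560/1799
k=7  a_k=3  p_k/q_k = 113399/5580
(x₁, y₁) = (113399, 5580);  113399² − 413·5580² = 1 ✓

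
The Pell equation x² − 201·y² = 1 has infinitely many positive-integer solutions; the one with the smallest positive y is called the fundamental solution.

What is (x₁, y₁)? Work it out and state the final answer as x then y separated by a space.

515095 36332

d=201: √d = [14; 5,1,1,1,2,…,1,5,28] (ℓ=14, even), read p_13/q_13
a_0=14:  p_0=14·1+0=14,  q_0=14·0+1=1
a_1=5:  p_1=5·14+1=71,  q_1=5·1+0=5
…
a_4=1:  p_4=1·156+85=241,  q_4=1·11+6=17
a_5=2:  p_5=2·241+156=638,  q_5=2·17+11=45
…
a_11=1:  p_11=1·33317+24768=58085,  q_11=1·2350+1747=4097
a_12=1:  p_12=1·58085+33317=91402,  q_12=1·4097+2350=6447
a_13=5:  p_13=5·91402+58085=515095,  q_13=5·6447+4097=36332
→ (515095, 36332).  Check: 515095²=265322859025, 201·36332²=265322859024, difference 1.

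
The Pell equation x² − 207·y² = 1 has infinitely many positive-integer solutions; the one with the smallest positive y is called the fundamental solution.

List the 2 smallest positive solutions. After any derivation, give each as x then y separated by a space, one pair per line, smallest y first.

√207 → a₀=14, period (2,1,1,2,1,1,2,28); ℓ=8 even so k=7
a_0=14:  p_0=14·1+0=14,  q_0=14·0+1=1
a_1=2:  p_1=2·14+1=29,  q_1=2·1+0=2
a_2=1:  p_2=1·29+14=43,  q_2=1·2+1=3
…
a_5=1:  p_5=1·187+72=259,  q_5=1·13+5=18
a_6=1:  p_6=1·259+187=446,  q_6=1·18+13=31
a_7=2:  p_7=2·446+259=1151,  q_7=2·31+18=80
(x₁, y₁) = (1151, 80);  1151² − 207·80² = 1 ✓
n=2: (1151,80)∘(1151,80) = (1151·1151+207·80·80, 1151·80+80·1151) = (2649601,184160)

1151 80
2649601 184160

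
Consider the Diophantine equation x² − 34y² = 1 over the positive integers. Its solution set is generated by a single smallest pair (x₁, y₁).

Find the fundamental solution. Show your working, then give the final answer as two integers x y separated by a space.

d=34: √d = [5; 1,4,1,10] (ℓ=4, even), read p_3/q_3
i=0: a=5 ⇒ p=5, q=1
…
i=2: a=4 ⇒ p=29, q=5
i=3: a=1 ⇒ p=35, q=6
(x₁, y₁) = (35, 6);  35² − 34·6² = 1 ✓

35 6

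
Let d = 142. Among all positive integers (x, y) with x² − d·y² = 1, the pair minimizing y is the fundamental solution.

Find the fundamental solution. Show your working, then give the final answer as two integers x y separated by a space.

[11; 1,10,1,22] for √142; ℓ=4 ⇒ convergent index 3
i=0: a=11 ⇒ p=11, q=1
i=1: a=1 ⇒ p=12, q=1
i=2: a=10 ⇒ p=131, q=11
i=3: a=1 ⇒ p=143, q=12
→ (143, 12).  Check: 143²=20449, 142·12²=20448, difference 1.

143 12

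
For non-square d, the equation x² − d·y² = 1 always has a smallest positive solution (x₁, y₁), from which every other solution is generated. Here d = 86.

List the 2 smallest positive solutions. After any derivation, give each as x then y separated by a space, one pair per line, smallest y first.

10405 1122
216528049 23348820

√86 = [9; 3,1,1,1,8,1,1,1,3,18, …], period ℓ=10 (even) → k=9
a_0=9:  p_0=9·1+0=9,  q_0=9·0+1=1
a_1=3:  p_1=3·9+1=28,  q_1=3·1+0=3
a_2=1:  p_2=1·28+9=37,  q_2=1·3+1=4
…
a_4=1:  p_4=1·65+37=102,  q_4=1·7+4=11
a_5=8:  p_5=8·102+65=881,  q_5=8·11+7=95
a_6=1:  p_6=1·881+102=983,  q_6=1·95+11=106
…
a_8=1:  p_8=1·1864+983=2847,  q_8=1·201+106=307
a_9=3:  p_9=3·2847+1864=10405,  q_9=3·307+201=1122
fundamental: x₁=10405, y₁=1122  (since 108264025 − 86·1258884 = 1)
n=2: (10405,1122)∘(10405,1122) = (10405·10405+86·1122·1122, 10405·1122+1122·10405) = (216528049,23348820)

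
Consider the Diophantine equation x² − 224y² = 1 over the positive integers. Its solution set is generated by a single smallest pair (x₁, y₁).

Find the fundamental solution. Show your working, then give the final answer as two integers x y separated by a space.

[14; 1,28] for √224; ℓ=2 ⇒ convergent index 1
i=0: a=14 ⇒ p=14, q=1
i=1: a=1 ⇒ p=15, q=1
(x₁, y₁) = (15, 1);  15² − 224·1² = 1 ✓

15 1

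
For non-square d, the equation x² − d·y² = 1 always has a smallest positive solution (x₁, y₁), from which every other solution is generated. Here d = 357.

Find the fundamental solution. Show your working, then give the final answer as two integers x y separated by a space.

√357 = [18; 1,8,2,8,1,36, …], period ℓ=6 (even) → k=5
i=0: a=18 ⇒ p=18, q=1
…
i=2: a=8 ⇒ p=170, q=9
i=3: a=2 ⇒ p=359, q=19
i=4: a=8 ⇒ p=3042, q=161
i=5: a=1 ⇒ p=3401, q=180
→ (3401, 180).  Check: 3401²=11566801, 357·180²=11566800, difference 1.

3401 180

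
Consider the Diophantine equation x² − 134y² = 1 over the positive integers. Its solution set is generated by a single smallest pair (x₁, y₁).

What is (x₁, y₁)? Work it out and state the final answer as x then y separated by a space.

√134 = [11; 1,1,2,1,3,…,1,1,22, …], period ℓ=14 (even) → k=13
i=0: a=11 ⇒ p=11, q=1
i=1: a=1 ⇒ p=12, q=1
i=2: a=1 ⇒ p=23, q=2
…
i=5: a=3 ⇒ p=301, q=26
…
i=7: a=10 ⇒ p=4121, q=356
i=8: a=1 ⇒ p=4503, q=389
…
i=10: a=1 ⇒ p=22133, q=1912
i=11: a=2 ⇒ p=61896, q=5347
i=12: a=1 ⇒ p=84029, q=7259
i=13: a=1 ⇒ p=145925, q=12606
(x₁, y₁) = (145925, 12606);  145925² − 134·12606² = 1 ✓

145925 12606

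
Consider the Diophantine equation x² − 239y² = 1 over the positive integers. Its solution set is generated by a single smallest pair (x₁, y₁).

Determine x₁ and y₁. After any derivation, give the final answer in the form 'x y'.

√239 = [15; 2,5,1,2,4,15,4,2,1,5,2,30, …], period ℓ=12 (even) → k=11
k=0  a_k=15  p_k/q_k = 15/1
k=1  a_k=2  p_k/q_k = 31/2
k=2  a_k=5  p_k/q_k = 170/11
k=3  a_k=1  p_k/q_k = 201/13
k=4  a_k=2  p_k/q_k = 572/37
…
k=6  a_k=15  p_k/q_k = 37907/2452
k=7  a_k=4  p_k/q_k = 154117/9969
k=8  a_k=2  p_k/q_k = 346141/22390
…
k=10  a_k=5  p_k/q_k = 2847431/184185
k=11  a_k=2  p_k/q_k = 6195120/400729
(x₁, y₁) = (6195120, 400729);  6195120² − 239·400729² = 1 ✓

6195120 400729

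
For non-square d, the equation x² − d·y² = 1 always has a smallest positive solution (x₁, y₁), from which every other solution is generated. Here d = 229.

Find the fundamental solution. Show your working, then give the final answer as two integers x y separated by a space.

5848201 386460

√229 → a₀=15, period (7,1,1,7,30); ℓ=5 odd so k=9
i=0: a=15 ⇒ p=15, q=1
i=1: a=7 ⇒ p=106, q=7
i=2: a=1 ⇒ p=121, q=8
i=3: a=1 ⇒ p=227, q=15
…
i=5: a=30 ⇒ p=51527, q=3405
…
i=8: a=1 ⇒ p=776325, q=51301
i=9: a=7 ⇒ p=5848201, q=386460
→ (5848201, 386460).  Check: 5848201²=34201454936401, 229·386460²=34201454936400, difference 1.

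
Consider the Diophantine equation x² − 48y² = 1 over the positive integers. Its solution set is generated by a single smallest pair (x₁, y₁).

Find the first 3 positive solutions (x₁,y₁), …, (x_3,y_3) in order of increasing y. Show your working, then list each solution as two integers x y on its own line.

√48 → a₀=6, period (1,12); ℓ=2 even so k=1
i=0: a=6 ⇒ p=6, q=1
i=1: a=1 ⇒ p=7, q=1
(x₁, y₁) = (7, 1);  7² − 48·1² = 1 ✓
(7+1√48)^2 = 97 + 14√48
(7+1√48)^3 = 1351 + 195√48

7 1
97 14
1351 195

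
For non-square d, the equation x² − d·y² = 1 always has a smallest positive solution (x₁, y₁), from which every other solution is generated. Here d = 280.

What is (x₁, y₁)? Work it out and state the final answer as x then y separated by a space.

251 15

√280 → a₀=16, period (1,2,1,2,1,32); ℓ=6 even so k=5
k=0  a_k=16  p_k/q_k = 16/1
k=1  a_k=1  p_k/q_k = 17/1
…
k=3  a_k=1  p_k/q_k = 67/4
k=4  a_k=2  p_k/q_k = 184/11
k=5  a_k=1  p_k/q_k = 251/15
→ (251, 15).  Check: 251²=63001, 280·15²=63000, difference 1.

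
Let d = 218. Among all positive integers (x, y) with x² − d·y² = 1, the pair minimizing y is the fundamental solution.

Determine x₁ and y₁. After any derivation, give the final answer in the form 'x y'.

√218 → a₀=14, period (1,3,3,1,28); ℓ=5 odd so k=9
k=0  a_k=14  p_k/q_k = 14/1
k=1  a_k=1  p_k/q_k = 15/1
…
k=3  a_k=3  p_k/q_k = 192/13
k=4  a_k=1  p_k/q_k = 251/17
…
k=6  a_k=1  p_k/q_k = 7471/506
…
k=8  a_k=3  p_k/q_k = 96370/6527
k=9  a_k=1  p_k/q_k = 126003/8534
(x₁, y₁) = (126003, 8534);  126003² − 218·8534² = 1 ✓

126003 8534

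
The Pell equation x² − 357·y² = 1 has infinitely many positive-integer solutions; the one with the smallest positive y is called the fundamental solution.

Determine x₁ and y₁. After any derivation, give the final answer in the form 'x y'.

3401 180

√357 = [18; 1,8,2,8,1,36, …], period ℓ=6 (even) → k=5
i=0: a=18 ⇒ p=18, q=1
…
i=2: a=8 ⇒ p=170, q=9
…
i=4: a=8 ⇒ p=3042, q=161
i=5: a=1 ⇒ p=3401, q=180
fundamental: x₁=3401, y₁=180  (since 11566801 − 357·32400 = 1)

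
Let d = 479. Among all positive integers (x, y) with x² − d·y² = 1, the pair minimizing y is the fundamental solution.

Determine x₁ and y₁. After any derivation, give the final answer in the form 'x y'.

2989440 136591

[21; 1,7,1,3,2,21,2,3,1,7,1,42] for √479; ℓ=12 ⇒ convergent index 11
a_0=21:  p_0=21·1+0=21,  q_0=21·0+1=1
a_1=1:  p_1=1·21+1=22,  q_1=1·1+0=1
a_2=7:  p_2=7·22+21=175,  q_2=7·1+1=8
a_3=1:  p_3=1·175+22=197,  q_3=1·8+1=9
…
a_5=2:  p_5=2·766+197=1729,  q_5=2·35+9=79
a_6=21:  p_6=21·1729+766=37075,  q_6=21·79+35=1694
…
a_9=1:  p_9=1·264712+75879=340591,  q_9=1·12095+3467=15562
a_10=7:  p_10=7·340591+264712=2648849,  q_10=7·15562+12095=121029
a_11=1:  p_11=1·2648849+340591=2989440,  q_11=1·121029+15562=136591
(x₁, y₁) = (2989440, 136591);  2989440² − 479·136591² = 1 ✓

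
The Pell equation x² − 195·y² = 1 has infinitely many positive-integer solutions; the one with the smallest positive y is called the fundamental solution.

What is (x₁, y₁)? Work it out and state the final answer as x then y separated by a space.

[13; 1,26] for √195; ℓ=2 ⇒ convergent index 1
step 0: (13, 1)  from 13·(1,0) + (0,1)
step 1: (14, 1)  from 1·(13,1) + (1,0)
fundamental: x₁=14, y₁=1  (since 196 − 195·1 = 1)

14 1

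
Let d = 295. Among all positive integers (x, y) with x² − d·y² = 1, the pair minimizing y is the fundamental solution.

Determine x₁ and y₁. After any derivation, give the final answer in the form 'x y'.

2024999 117900

d=295: √d = [17; 5,1,2,3,2,6,2,3,2,1,5,34] (ℓ=12, even), read p_11/q_11
i=0: a=17 ⇒ p=17, q=1
i=1: a=5 ⇒ p=86, q=5
…
i=3: a=2 ⇒ p=292, q=17
i=4: a=3 ⇒ p=979, q=57
i=5: a=2 ⇒ p=2250, q=131
i=6: a=6 ⇒ p=14479, q=843
i=7: a=2 ⇒ p=31208, q=1817
i=8: a=3 ⇒ p=108103, q=6294
i=9: a=2 ⇒ p=247414, q=14405
i=10: a=1 ⇒ p=355517, q=20699
i=11: a=5 ⇒ p=2024999, q=117900
fundamental: x₁=2024999, y₁=117900  (since 4100620950001 − 295·13900410000 = 1)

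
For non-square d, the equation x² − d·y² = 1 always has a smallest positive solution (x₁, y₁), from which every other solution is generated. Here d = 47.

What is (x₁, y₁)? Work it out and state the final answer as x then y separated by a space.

48 7

√47 → a₀=6, period (1,5,1,12); ℓ=4 even so k=3
k=0  a_k=6  p_k/q_k = 6/1
k=1  a_k=1  p_k/q_k = 7/1
k=2  a_k=5  p_k/q_k = 41/6
k=3  a_k=1  p_k/q_k = 48/7
fundamental: x₁=48, y₁=7  (since 2304 − 47·49 = 1)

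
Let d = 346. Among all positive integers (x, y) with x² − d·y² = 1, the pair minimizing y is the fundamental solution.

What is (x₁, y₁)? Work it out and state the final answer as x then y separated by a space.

√346 = [18; 1,1,1,1,36, …], period ℓ=5 (odd) → k=9
i=0: a=18 ⇒ p=18, q=1
…
i=3: a=1 ⇒ p=56, q=3
i=4: a=1 ⇒ p=93, q=5
…
i=7: a=1 ⇒ p=6901, q=371
i=8: a=1 ⇒ p=10398, q=559
i=9: a=1 ⇒ p=17299, q=930
fundamental: x₁=17299, y₁=930  (since 299255401 − 346·864900 = 1)

17299 930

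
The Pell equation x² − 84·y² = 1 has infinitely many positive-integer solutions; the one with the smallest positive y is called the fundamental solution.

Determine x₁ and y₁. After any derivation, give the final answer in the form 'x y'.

√84 → a₀=9, period (6,18); ℓ=2 even so k=1
k=0  a_k=9  p_k/q_k = 9/1
k=1  a_k=6  p_k/q_k = 55/6
(x₁, y₁) = (55, 6);  55² − 84·6² = 1 ✓

55 6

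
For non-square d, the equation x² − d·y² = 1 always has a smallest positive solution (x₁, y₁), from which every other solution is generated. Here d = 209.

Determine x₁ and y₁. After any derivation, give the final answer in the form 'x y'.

√209 → a₀=14, period (2,5,3,2,3,5,2,28); ℓ=8 even so k=7
a_0=14:  p_0=14·1+0=14,  q_0=14·0+1=1
a_1=2:  p_1=2·14+1=29,  q_1=2·1+0=2
a_2=5:  p_2=5·29+14=159,  q_2=5·2+1=11
a_3=3:  p_3=3·159+29=506,  q_3=3·11+2=35
a_4=2:  p_4=2·506+159=1171,  q_4=2·35+11=81
…
a_6=5:  p_6=5·4019+1171=21266,  q_6=5·278+81=1471
a_7=2:  p_7=2·21266+4019=46551,  q_7=2·1471+278=3220
→ (46551, 3220).  Check: 46551²=2166995601, 209·3220²=2166995600, difference 1.

46551 3220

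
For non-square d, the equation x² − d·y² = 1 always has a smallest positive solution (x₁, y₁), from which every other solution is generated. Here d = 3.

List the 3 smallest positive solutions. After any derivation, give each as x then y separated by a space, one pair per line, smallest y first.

d=3: √d = [1; 1,2] (ℓ=2, even), read p_1/q_1
step 0: (1, 1)  from 1·(1,0) + (0,1)
step 1: (2, 1)  from 1·(1,1) + (1,0)
→ (2, 1).  Check: 2²=4, 3·1²=3, difference 1.
(x_2, y_2) = (2·2 + 3·1·1, 2·1 + 1·2) = (7, 4)
(x_3, y_3) = (2·7 + 3·1·4, 2·4 + 1·7) = (26, 15)

2 1
7 4
26 15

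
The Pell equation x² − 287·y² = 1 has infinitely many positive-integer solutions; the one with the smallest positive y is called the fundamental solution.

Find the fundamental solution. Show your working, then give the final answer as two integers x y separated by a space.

√287 → a₀=16, period (1,15,1,32); ℓ=4 even so k=3
step 0: (16, 1)  from 16·(1,0) + (0,1)
step 1: (17, 1)  from 1·(16,1) + (1,0)
step 2: (271, 16)  from 15·(17,1) + (16,1)
step 3: (288, 17)  from 1·(271,16) + (17,1)
→ (288, 17).  Check: 288²=82944, 287·17²=82943, difference 1.

288 17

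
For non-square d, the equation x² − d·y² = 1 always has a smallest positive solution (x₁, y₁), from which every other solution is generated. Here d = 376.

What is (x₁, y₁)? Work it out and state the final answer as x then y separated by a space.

2143295 110532

d=376: √d = [19; 2,1,1,3,1,…,1,2,38] (ℓ=16, even), read p_15/q_15
step 0: (19, 1)  from 19·(1,0) + (0,1)
…
step 2: (58, 3)  from 1·(39,2) + (19,1)
…
step 7: (2928, 151)  from 2·(1241,64) + (446,23)
step 8: (12953, 668)  from 4·(2928,151) + (1241,64)
step 9: (28834, 1487)  from 2·(12953,668) + (2928,151)
…
step 11: (99455, 5129)  from 1·(70621,3642) + (28834,1487)
…
step 14: (837427, 43187)  from 1·(468441,24158) + (368986,19029)
step 15: (2143295, 110532)  from 2·(837427,43187) + (468441,24158)
fundamental: x₁=2143295, y₁=110532  (since 4593713457025 − 376·12217323024 = 1)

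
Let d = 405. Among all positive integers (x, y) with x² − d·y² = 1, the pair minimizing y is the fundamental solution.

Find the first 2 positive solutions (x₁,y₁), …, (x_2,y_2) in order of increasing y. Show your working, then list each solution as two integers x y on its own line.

161 8
51841 2576

√405 = [20; 8,40, …], period ℓ=2 (even) → k=1
step 0: (20, 1)  from 20·(1,0) + (0,1)
step 1: (161, 8)  from 8·(20,1) + (1,0)
fundamental: x₁=161, y₁=8  (since 25921 − 405·64 = 1)
n=2: (161,8)∘(161,8) = (161·161+405·8·8, 161·8+8·161) = (51841,2576)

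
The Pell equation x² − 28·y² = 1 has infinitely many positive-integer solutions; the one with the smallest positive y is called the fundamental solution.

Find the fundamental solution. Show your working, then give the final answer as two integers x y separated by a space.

127 24

[5; 3,2,3,10] for √28; ℓ=4 ⇒ convergent index 3
step 0: (5, 1)  from 5·(1,0) + (0,1)
step 1: (16, 3)  from 3·(5,1) + (1,0)
step 2: (37, 7)  from 2·(16,3) + (5,1)
step 3: (127, 24)  from 3·(37,7) + (16,3)
fundamental: x₁=127, y₁=24  (since 16129 − 28·576 = 1)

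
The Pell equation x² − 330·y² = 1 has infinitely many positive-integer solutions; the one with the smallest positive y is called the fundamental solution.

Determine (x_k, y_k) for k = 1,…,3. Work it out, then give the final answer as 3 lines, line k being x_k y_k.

109 6
23761 1308
5179789 285138

√330 = [18; 6,36, …], period ℓ=2 (even) → k=1
k=0  a_k=18  p_k/q_k = 18/1
k=1  a_k=6  p_k/q_k = 109/6
→ (109, 6).  Check: 109²=11881, 330·6²=11880, difference 1.
k=2:  x_2 = 109·109+330·6·6 = 23761,  y_2 = 109·6+6·109 = 1308
k=3:  x_3 = 109·23761+330·6·1308 = 5179789,  y_3 = 109·1308+6·23761 = 285138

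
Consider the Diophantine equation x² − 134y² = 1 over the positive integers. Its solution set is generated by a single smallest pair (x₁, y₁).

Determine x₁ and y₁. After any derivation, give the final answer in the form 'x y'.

d=134: √d = [11; 1,1,2,1,3,…,1,1,22] (ℓ=14, even), read p_13/q_13
a_0=11:  p_0=11·1+0=11,  q_0=11·0+1=1
…
a_3=2:  p_3=2·23+12=58,  q_3=2·2+1=5
a_4=1:  p_4=1·58+23=81,  q_4=1·5+2=7
a_5=3:  p_5=3·81+58=301,  q_5=3·7+5=26
a_6=1:  p_6=1·301+81=382,  q_6=1·26+7=33
a_7=10:  p_7=10·382+301=4121,  q_7=10·33+26=356
…
a_10=1:  p_10=1·17630+4503=22133,  q_10=1·1523+389=1912
a_11=2:  p_11=2·22133+17630=61896,  q_11=2·1912+1523=5347
a_12=1:  p_12=1·61896+22133=84029,  q_12=1·5347+1912=7259
a_13=1:  p_13=1·84029+61896=145925,  q_13=1·7259+5347=12606
(x₁, y₁) = (145925, 12606);  145925² − 134·12606² = 1 ✓

145925 12606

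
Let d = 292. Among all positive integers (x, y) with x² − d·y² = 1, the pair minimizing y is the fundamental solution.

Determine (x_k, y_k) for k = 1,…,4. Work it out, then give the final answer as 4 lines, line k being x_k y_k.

√292 → a₀=17, period (11,2,1,3,8,3,1,2,11,34); ℓ=10 even so k=9
step 0: (17, 1)  from 17·(1,0) + (0,1)
step 1: (188, 11)  from 11·(17,1) + (1,0)
…
step 3: (581, 34)  from 1·(393,23) + (188,11)
…
step 5: (17669, 1034)  from 8·(2136,125) + (581,34)
step 6: (55143, 3227)  from 3·(17669,1034) + (2136,125)
…
step 8: (200767, 11749)  from 2·(72812,4261) + (55143,3227)
step 9: (2281249, 133500)  from 11·(200767,11749) + (72812,4261)
(x₁, y₁) = (2281249, 133500);  2281249² − 292·133500² = 1 ✓
(2281249+133500√292)^2 = 10408194000001 + 609093483000√292
(2281249+133500√292)^3 = 47487364308614281249 + 2778987798000400500√292
(2281249+133500√292)^4 = 216661004683313632776000001 + 12679126270400622186966000√292

2281249 133500
10408194000001 609093483000
47487364308614281249 2778987798000400500
216661004683313632776000001 12679126270400622186966000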